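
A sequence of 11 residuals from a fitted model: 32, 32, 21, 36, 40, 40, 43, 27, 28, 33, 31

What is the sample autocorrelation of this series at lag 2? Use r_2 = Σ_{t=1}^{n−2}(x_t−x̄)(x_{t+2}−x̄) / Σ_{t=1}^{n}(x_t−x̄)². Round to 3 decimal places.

-0.158

Mean x̄ = (32 + 32 + 21 + 36 + 40 + 40 + 43 + 27 + 28 + 33 + 31)/11 = 33.0000
Numerator Σ_{t=1}^{9}(x_t−x̄)(x_{t+2}−x̄) = -66.0000
Denominator Σ(x_t−x̄)² = 418.0000
r_2 = -66.0000 / 418.0000 = -0.158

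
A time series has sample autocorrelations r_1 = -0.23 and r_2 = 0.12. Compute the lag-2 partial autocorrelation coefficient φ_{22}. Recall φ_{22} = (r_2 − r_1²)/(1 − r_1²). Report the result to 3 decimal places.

φ_{22} = (r_2 − r_1²) / (1 − r_1²)
r_1² = (-0.23)² = 0.0529
Numerator = 0.12 − 0.0529 = 0.0671; denominator = 1 − 0.0529 = 0.9471
φ_{22} = 0.0671 / 0.9471 = 0.071

0.071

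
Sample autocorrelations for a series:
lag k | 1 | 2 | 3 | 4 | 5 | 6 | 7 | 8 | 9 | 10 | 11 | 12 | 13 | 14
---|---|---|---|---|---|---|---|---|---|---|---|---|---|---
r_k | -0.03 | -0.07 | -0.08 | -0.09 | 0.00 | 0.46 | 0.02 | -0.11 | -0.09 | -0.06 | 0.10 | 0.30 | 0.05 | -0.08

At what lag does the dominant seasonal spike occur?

The largest autocorrelation is r_6 = 0.46, with a weaker echo at lag 12 (0.30); the remaining lags stay at or below 0.10.
The dominant spike at lag 6 indicates a seasonal period of 6.

6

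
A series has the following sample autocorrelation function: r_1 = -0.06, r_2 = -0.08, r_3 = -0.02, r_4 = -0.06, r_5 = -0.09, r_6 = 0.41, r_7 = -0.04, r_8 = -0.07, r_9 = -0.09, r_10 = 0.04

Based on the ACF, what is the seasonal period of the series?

The largest autocorrelation is r_6 = 0.41; the remaining lags stay at or below 0.04.
The dominant spike at lag 6 indicates a seasonal period of 6.

6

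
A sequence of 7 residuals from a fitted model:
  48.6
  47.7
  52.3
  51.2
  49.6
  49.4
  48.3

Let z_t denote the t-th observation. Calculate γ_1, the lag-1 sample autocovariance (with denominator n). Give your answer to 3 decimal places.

Mean z̄ = (48.6 + 47.7 + 52.3 + 51.2 + 49.6 + 49.4 + 48.3)/7 = 49.5857
Σ_{t=1}^{6}(z_t−z̄)(z_{t+1}−z̄) = 1.3812
γ_1 = 1.3812 / 7 = 0.197

0.197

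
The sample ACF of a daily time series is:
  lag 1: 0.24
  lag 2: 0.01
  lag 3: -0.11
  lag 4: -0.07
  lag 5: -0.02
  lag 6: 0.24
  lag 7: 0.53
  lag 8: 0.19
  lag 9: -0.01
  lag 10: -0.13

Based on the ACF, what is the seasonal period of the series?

7

The largest autocorrelation is r_7 = 0.53; the remaining lags stay at or below 0.24. The elevated value at lag 1 (0.24), dropping to 0.01 at lag 2, reflects decaying short-term dependence rather than seasonality.
The dominant spike at lag 7 indicates a seasonal period of 7.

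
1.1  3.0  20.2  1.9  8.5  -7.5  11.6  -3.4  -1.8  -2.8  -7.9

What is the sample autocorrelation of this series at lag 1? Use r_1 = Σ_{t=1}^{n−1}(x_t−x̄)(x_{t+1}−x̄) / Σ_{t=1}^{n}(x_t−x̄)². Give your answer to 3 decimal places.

Mean x̄ = (1.1 + 3.0 + 20.2 + 1.9 + 8.5 − 7.5 + 11.6 − 3.4 − 1.8 − 2.8 − 7.9)/11 = 2.0818
Numerator Σ_{t=1}^{10}(x_t−x̄)(x_{t+1}−x̄) = -104.6440
Denominator Σ(x_t−x̄)² = 722.2964
r_1 = -104.6440 / 722.2964 = -0.145

-0.145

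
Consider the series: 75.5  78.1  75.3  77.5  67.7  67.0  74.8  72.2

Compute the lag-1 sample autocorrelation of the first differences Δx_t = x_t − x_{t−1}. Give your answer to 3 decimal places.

First differences Δx: 2.6, -2.8, 2.2, -9.8, -0.7, 7.8, -2.6
Mean of differences = -0.4714
Numerator Σ(Δx_t−Δx̄)(Δx_{t+1}−Δx̄) = -55.6580
Denominator Σ(Δx_t−Δx̄)² = 182.0143
r_1(Δx) = -55.6580 / 182.0143 = -0.306

-0.306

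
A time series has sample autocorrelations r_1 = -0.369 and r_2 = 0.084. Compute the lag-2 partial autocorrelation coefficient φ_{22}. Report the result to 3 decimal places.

φ_{22} = (r_2 − r_1²) / (1 − r_1²)
r_1² = (-0.369)² = 0.136161
Numerator = 0.084 − 0.1362 = -0.0522; denominator = 1 − 0.1362 = 0.8638
φ_{22} = -0.0522 / 0.8638 = -0.060

-0.060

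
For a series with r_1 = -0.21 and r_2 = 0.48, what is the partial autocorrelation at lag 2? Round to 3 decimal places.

0.456

φ_{22} = (r_2 − r_1²) / (1 − r_1²)
r_1² = (-0.21)² = 0.0441
Numerator = 0.48 − 0.0441 = 0.4359; denominator = 1 − 0.0441 = 0.9559
φ_{22} = 0.4359 / 0.9559 = 0.456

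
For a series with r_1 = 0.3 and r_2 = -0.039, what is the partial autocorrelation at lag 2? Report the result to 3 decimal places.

-0.142

φ_{22} = (r_2 − r_1²) / (1 − r_1²)
r_1² = (0.3)² = 0.09
Numerator = -0.039 − 0.0900 = -0.1290; denominator = 1 − 0.0900 = 0.9100
φ_{22} = -0.1290 / 0.9100 = -0.142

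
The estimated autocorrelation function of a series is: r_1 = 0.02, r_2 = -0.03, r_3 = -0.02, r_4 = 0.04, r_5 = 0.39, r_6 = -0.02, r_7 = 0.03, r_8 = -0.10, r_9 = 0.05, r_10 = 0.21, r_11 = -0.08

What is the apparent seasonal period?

5

The largest autocorrelation is r_5 = 0.39, with a weaker echo at lag 10 (0.21); the remaining lags stay at or below 0.05.
The dominant spike at lag 5 indicates a seasonal period of 5.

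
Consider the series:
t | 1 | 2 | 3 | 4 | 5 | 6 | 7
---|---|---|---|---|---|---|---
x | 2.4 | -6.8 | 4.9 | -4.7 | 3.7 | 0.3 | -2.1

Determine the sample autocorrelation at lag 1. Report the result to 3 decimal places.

Mean x̄ = (2.4 − 6.8 + 4.9 − 4.7 + 3.7 + 0.3 − 2.1)/7 = -0.3286
Numerator Σ_{t=1}^{6}(x_t−x̄)(x_{t+1}−x̄) = -90.5422
Denominator Σ(x_t−x̄)² = 115.5343
r_1 = -90.5422 / 115.5343 = -0.784

-0.784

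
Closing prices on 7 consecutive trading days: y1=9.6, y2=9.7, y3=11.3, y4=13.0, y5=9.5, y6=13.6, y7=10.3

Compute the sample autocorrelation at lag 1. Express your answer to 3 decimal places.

-0.388

Mean ȳ = (9.6 + 9.7 + 11.3 + 13.0 + 9.5 + 13.6 + 10.3)/7 = 11.0000
Σ(y_t−ȳ)(y_{t+1}−ȳ) = (1.8200) + (-0.3900) + (0.6000) + (-3.0000) + (-3.9000) + (-1.8200) = -6.6900
Denominator Σ(y_t−ȳ)² = 17.2400
r_1 = -6.6900 / 17.2400 = -0.388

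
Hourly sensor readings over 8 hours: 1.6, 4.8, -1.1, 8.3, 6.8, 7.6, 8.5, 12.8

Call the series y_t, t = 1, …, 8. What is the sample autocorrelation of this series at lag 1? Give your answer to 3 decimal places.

0.165

Mean ȳ = (1.6 + 4.8 − 1.1 + 8.3 + 6.8 + 7.6 + 8.5 + 12.8)/8 = 6.1625
Deviations from mean: -4.5625, -1.3625, -7.2625, 2.1375, 0.6375, 1.4375, 2.3375, 6.6375
Σ(y_t−ȳ)(y_{t+1}−ȳ) = (6.2164) + (9.8952) + (-15.5236) + (1.3627) + (0.9164) + (3.3602) + (15.5152) = 21.7423
Denominator Σ(y_t−ȳ)² = 131.9788
r_1 = 21.7423 / 131.9788 = 0.165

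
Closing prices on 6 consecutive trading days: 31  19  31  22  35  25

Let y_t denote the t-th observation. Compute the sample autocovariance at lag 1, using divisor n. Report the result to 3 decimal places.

Mean ȳ = (31 + 19 + 31 + 22 + 35 + 25)/6 = 27.1667
Deviations: 3.8333, -8.1667, 3.8333, -5.1667, 7.8333, -2.1667
Σ_{t=1}^{5}(y_t−ȳ)(y_{t+1}−ȳ) = -139.8611
γ_1 = -139.8611 / 6 = -23.310

-23.310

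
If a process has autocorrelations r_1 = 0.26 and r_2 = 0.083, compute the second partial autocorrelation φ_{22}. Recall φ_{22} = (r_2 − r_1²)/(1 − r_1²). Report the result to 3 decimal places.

0.017

φ_{22} = (r_2 − r_1²) / (1 − r_1²)
r_1² = (0.26)² = 0.0676
Numerator = 0.083 − 0.0676 = 0.0154; denominator = 1 − 0.0676 = 0.9324
φ_{22} = 0.0154 / 0.9324 = 0.017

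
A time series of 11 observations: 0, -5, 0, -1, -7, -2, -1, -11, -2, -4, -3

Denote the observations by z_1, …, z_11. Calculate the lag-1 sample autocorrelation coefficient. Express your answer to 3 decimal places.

Mean z̄ = (0 − 5 + 0 − 1 − 7 − 2 − 1 − 11 − 2 − 4 − 3)/11 = -3.2727
Numerator Σ_{t=1}^{10}(z_t−z̄)(z_{t+1}−z̄) = -42.7107
Denominator Σ(z_t−z̄)² = 112.1818
r_1 = -42.7107 / 112.1818 = -0.381

-0.381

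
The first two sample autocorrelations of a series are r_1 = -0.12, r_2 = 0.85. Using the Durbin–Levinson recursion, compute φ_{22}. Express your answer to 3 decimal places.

0.848

φ_{22} = (r_2 − r_1²) / (1 − r_1²)
r_1² = (-0.12)² = 0.0144
Numerator = 0.85 − 0.0144 = 0.8356; denominator = 1 − 0.0144 = 0.9856
φ_{22} = 0.8356 / 0.9856 = 0.848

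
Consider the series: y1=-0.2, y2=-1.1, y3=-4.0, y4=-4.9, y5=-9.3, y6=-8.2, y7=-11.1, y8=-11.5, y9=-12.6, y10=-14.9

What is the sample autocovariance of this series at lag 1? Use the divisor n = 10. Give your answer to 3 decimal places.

Mean ȳ = (-0.2 − 1.1 − 4.0 − 4.9 − 9.3 − 8.2 − 11.1 − 11.5 − 12.6 − 14.9)/10 = -7.7800
Σ_{t=1}^{9}(y_t−ȳ)(y_{t+1}−ȳ) = 149.0256
γ_1 = 149.0256 / 10 = 14.903

14.903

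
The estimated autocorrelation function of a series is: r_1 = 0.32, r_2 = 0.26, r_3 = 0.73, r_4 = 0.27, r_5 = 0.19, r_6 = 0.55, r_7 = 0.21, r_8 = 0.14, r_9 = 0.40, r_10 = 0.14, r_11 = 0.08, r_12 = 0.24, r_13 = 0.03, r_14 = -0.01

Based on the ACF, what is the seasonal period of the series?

The largest autocorrelation is r_3 = 0.73, with weaker echoes at lags 6 (0.55) and 9 (0.40); the remaining lags stay at or below 0.32. The elevated value at lag 1 (0.32), dropping to 0.26 at lag 2, reflects decaying short-term dependence rather than seasonality.
The dominant spike at lag 3 indicates a seasonal period of 3.

3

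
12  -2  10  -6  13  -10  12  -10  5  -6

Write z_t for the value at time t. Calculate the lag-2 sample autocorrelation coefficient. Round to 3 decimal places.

Mean z̄ = (12 − 2 + 10 − 6 + 13 − 10 + 12 − 10 + 5 − 6)/10 = 1.8000
Numerator Σ_{t=1}^{8}(z_t−z̄)(z_{t+2}−z̄) = 675.3200
Denominator Σ(z_t−z̄)² = 825.6000
r_2 = 675.3200 / 825.6000 = 0.818

0.818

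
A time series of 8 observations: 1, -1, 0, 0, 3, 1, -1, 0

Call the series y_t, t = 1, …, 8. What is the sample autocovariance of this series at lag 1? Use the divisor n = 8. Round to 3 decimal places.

Mean ȳ = (1 − 1 + 0 + 0 + 3 + 1 − 1 + 0)/8 = 0.3750
Deviations: 0.6250, -1.3750, -0.3750, -0.3750, 2.6250, 0.6250, -1.3750, -0.3750
Σ_{t=1}^{7}(y_t−ȳ)(y_{t+1}−ȳ) = 0.1094
γ_1 = 0.1094 / 8 = 0.014

0.014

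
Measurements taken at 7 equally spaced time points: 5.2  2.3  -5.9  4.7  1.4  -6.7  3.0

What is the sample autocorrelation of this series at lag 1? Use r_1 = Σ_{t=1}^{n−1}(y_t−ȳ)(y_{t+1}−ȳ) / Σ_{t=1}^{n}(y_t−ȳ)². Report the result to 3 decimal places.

Mean ȳ = (5.2 + 2.3 − 5.9 + 4.7 + 1.4 − 6.7 + 3.0)/7 = 0.5714
Deviations from mean: 4.6286, 1.7286, -6.4714, 4.1286, 0.8286, -7.2714, 2.4286
Numerator Σ_{t=1}^{6}(y_t−ȳ)(y_{t+1}−ȳ) = -50.1665
Denominator Σ(y_t−ȳ)² = 142.7943
r_1 = -50.1665 / 142.7943 = -0.351

-0.351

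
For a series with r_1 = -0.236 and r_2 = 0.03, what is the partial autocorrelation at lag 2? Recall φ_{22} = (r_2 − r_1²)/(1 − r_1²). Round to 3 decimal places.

φ_{22} = (r_2 − r_1²) / (1 − r_1²)
r_1² = (-0.236)² = 0.055696
Numerator = 0.03 − 0.0557 = -0.0257; denominator = 1 − 0.0557 = 0.9443
φ_{22} = -0.0257 / 0.9443 = -0.027

-0.027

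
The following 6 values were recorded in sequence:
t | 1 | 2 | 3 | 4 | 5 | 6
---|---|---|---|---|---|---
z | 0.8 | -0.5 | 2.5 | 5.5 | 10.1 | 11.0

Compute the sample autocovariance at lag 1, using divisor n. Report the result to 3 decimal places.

11.417

Mean z̄ = (0.8 − 0.5 + 2.5 + 5.5 + 10.1 + 11.0)/6 = 4.9000
Deviations: -4.1000, -5.4000, -2.4000, 0.6000, 5.2000, 6.1000
Σ_{t=1}^{5}(z_t−z̄)(z_{t+1}−z̄) = 68.5000
γ_1 = 68.5000 / 6 = 11.417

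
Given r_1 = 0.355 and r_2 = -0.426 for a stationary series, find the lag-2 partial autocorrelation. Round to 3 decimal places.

φ_{22} = (r_2 − r_1²) / (1 − r_1²)
r_1² = (0.355)² = 0.126025
Numerator = -0.426 − 0.1260 = -0.5520; denominator = 1 − 0.1260 = 0.8740
φ_{22} = -0.5520 / 0.8740 = -0.632

-0.632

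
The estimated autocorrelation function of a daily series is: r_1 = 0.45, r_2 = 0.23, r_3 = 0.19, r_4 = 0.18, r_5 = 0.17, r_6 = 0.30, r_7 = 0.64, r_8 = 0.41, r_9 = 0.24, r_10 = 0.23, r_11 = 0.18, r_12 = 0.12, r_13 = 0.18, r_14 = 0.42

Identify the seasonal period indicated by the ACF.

The largest autocorrelation is r_7 = 0.64; the remaining lags stay at or below 0.45. The elevated value at lag 1 (0.45), dropping to 0.23 at lag 2, reflects decaying short-term dependence rather than seasonality.
The dominant spike at lag 7 indicates a seasonal period of 7.

7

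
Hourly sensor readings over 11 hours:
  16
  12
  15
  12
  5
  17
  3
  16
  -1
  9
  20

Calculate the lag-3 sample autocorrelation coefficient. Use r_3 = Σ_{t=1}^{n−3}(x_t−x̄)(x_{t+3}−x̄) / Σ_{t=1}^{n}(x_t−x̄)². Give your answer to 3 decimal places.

-0.059

Mean x̄ = (16 + 12 + 15 + 12 + 5 + 17 + 3 + 16 − 1 + 9 + 20)/11 = 11.2727
Numerator Σ_{t=1}^{8}(x_t−x̄)(x_{t+3}−x̄) = -25.6777
Denominator Σ(x_t−x̄)² = 432.1818
r_3 = -25.6777 / 432.1818 = -0.059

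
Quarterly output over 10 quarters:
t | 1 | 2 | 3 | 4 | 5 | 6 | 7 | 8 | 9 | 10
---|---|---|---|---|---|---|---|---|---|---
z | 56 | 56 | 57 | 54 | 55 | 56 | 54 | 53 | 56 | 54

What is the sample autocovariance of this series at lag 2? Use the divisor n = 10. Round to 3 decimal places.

-0.092

Mean z̄ = (56 + 56 + 57 + 54 + 55 + 56 + 54 + 53 + 56 + 54)/10 = 55.1000
Σ_{t=1}^{8}(z_t−z̄)(z_{t+2}−z̄) = -0.9200
γ_2 = -0.9200 / 10 = -0.092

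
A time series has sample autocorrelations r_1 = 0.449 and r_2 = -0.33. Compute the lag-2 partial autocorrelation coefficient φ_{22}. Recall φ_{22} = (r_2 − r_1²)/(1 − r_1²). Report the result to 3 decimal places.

φ_{22} = (r_2 − r_1²) / (1 − r_1²)
r_1² = (0.449)² = 0.201601
Numerator = -0.33 − 0.2016 = -0.5316; denominator = 1 − 0.2016 = 0.7984
φ_{22} = -0.5316 / 0.7984 = -0.666

-0.666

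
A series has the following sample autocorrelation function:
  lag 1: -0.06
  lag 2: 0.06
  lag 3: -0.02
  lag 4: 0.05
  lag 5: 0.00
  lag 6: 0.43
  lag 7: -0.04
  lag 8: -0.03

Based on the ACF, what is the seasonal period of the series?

6

The largest autocorrelation is r_6 = 0.43; the remaining lags stay at or below 0.06.
The dominant spike at lag 6 indicates a seasonal period of 6.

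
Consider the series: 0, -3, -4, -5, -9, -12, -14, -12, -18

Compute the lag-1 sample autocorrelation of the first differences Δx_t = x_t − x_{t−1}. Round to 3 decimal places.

-0.388

First differences Δx: -3, -1, -1, -4, -3, -2, 2, -6
Mean of differences = -2.2500
Numerator Σ(Δx_t−Δx̄)(Δx_{t+1}−Δx̄) = -15.3125
Denominator Σ(Δx_t−Δx̄)² = 39.5000
r_1(Δx) = -15.3125 / 39.5000 = -0.388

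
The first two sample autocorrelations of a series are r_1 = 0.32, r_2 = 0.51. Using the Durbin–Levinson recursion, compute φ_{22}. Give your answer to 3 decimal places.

φ_{22} = (r_2 − r_1²) / (1 − r_1²)
r_1² = (0.32)² = 0.1024
Numerator = 0.51 − 0.1024 = 0.4076; denominator = 1 − 0.1024 = 0.8976
φ_{22} = 0.4076 / 0.8976 = 0.454

0.454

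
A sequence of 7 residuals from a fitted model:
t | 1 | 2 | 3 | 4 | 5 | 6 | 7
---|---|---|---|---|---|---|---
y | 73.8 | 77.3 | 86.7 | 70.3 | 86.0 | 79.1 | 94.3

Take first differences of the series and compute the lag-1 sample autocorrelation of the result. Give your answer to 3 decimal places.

-0.739

First differences Δy: 3.5, 9.4, -16.4, 15.7, -6.9, 15.2
Mean of differences = 3.4167
Numerator Σ(Δy_t−Δȳ)(Δy_{t+1}−Δȳ) = -609.7736
Denominator Σ(Δy_t−Δȳ)² = 824.6683
r_1(Δy) = -609.7736 / 824.6683 = -0.739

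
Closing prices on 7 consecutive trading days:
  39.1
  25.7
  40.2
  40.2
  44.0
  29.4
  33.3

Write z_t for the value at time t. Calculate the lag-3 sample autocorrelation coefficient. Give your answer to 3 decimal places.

Mean z̄ = (39.1 + 25.7 + 40.2 + 40.2 + 44.0 + 29.4 + 33.3)/7 = 35.9857
Deviations from mean: 3.1143, -10.2857, 4.2143, 4.2143, 8.0143, -6.5857, -2.6857
Numerator Σ_{t=1}^{4}(z_t−z̄)(z_{t+3}−z̄) = -108.3806
Denominator Σ(z_t−z̄)² = 265.8286
r_3 = -108.3806 / 265.8286 = -0.408

-0.408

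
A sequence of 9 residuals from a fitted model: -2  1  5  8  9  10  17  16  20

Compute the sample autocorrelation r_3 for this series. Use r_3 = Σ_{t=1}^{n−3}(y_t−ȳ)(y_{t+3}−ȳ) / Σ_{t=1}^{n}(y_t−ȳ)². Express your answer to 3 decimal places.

0.022

Mean ȳ = (-2 + 1 + 5 + 8 + 9 + 10 + 17 + 16 + 20)/9 = 9.3333
Σ(y_t−ȳ)(y_{t+3}−ȳ) = (15.1111) + (2.7778) + (-2.8889) + (-10.2222) + (-2.2222) + (7.1111) = 9.6667
Denominator Σ(y_t−ȳ)² = 436.0000
r_3 = 9.6667 / 436.0000 = 0.022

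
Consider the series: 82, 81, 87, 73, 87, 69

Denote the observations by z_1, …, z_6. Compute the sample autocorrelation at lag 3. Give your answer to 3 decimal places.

Mean z̄ = (82 + 81 + 87 + 73 + 87 + 69)/6 = 79.8333
Deviations from mean: 2.1667, 1.1667, 7.1667, -6.8333, 7.1667, -10.8333
Σ(z_t−z̄)(z_{t+3}−z̄) = (-14.8056) + (8.3611) + (-77.6389) = -84.0833
Denominator Σ(z_t−z̄)² = 272.8333
r_3 = -84.0833 / 272.8333 = -0.308

-0.308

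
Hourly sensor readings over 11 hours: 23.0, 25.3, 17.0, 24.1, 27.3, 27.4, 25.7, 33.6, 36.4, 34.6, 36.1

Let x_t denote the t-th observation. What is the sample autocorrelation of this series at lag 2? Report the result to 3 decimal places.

Mean x̄ = (23.0 + 25.3 + 17.0 + 24.1 + 27.3 + 27.4 + 25.7 + 33.6 + 36.4 + 34.6 + 36.1)/11 = 28.2273
Numerator Σ_{t=1}^{9}(x_t−x̄)(x_{t+2}−x̄) = 160.4194
Denominator Σ(x_t−x̄)² = 385.1618
r_2 = 160.4194 / 385.1618 = 0.416

0.416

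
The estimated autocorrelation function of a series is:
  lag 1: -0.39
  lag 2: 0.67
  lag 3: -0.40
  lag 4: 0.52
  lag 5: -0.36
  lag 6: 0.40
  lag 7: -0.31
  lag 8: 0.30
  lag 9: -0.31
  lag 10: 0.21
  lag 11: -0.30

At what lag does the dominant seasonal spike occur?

The largest autocorrelation is r_2 = 0.67, with weaker echoes at lags 4 (0.52), 6 (0.40), 8 (0.30) and 10 (0.21); the remaining lags stay at or below -0.30.
The dominant spike at lag 2 indicates a seasonal period of 2.

2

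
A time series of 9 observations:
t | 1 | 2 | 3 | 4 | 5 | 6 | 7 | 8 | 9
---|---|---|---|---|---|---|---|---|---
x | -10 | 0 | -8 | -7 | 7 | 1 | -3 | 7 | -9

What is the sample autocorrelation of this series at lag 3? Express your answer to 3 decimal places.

0.309

Mean x̄ = (-10 + 0 − 8 − 7 + 7 + 1 − 3 + 7 − 9)/9 = -2.4444
Numerator Σ_{t=1}^{6}(x_t−x̄)(x_{t+3}−x̄) = 107.5185
Denominator Σ(x_t−x̄)² = 348.2222
r_3 = 107.5185 / 348.2222 = 0.309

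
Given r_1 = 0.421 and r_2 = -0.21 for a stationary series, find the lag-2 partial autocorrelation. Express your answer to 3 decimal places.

-0.471

φ_{22} = (r_2 − r_1²) / (1 − r_1²)
r_1² = (0.421)² = 0.177241
Numerator = -0.21 − 0.1772 = -0.3872; denominator = 1 − 0.1772 = 0.8228
φ_{22} = -0.3872 / 0.8228 = -0.471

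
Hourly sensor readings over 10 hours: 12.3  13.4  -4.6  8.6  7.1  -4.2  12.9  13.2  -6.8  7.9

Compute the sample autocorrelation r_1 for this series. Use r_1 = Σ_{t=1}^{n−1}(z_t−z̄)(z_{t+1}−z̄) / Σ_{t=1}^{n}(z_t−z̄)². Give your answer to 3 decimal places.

-0.350

Mean z̄ = (12.3 + 13.4 − 4.6 + 8.6 + 7.1 − 4.2 + 12.9 + 13.2 − 6.8 + 7.9)/10 = 5.9800
Numerator Σ_{t=1}^{9}(z_t−z̄)(z_{t+1}−z̄) = -205.0884
Denominator Σ(z_t−z̄)² = 585.7160
r_1 = -205.0884 / 585.7160 = -0.350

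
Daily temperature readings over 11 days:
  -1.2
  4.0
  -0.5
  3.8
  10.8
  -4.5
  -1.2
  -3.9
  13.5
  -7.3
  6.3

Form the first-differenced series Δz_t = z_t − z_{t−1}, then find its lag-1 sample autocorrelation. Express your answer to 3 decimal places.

First differences Δz: 5.2, -4.5, 4.3, 7.0, -15.3, 3.3, -2.7, 17.4, -20.8, 13.6
Mean of differences = 0.7500
Numerator Σ(Δz_t−Δz̄)(Δz_{t+1}−Δz̄) = -863.0175
Denominator Σ(Δz_t−Δz̄)² = 1281.7850
r_1(Δz) = -863.0175 / 1281.7850 = -0.673

-0.673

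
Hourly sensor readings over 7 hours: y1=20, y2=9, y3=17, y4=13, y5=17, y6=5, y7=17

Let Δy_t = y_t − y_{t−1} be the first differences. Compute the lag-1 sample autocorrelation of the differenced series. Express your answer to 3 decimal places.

-0.656

First differences Δy: -11, 8, -4, 4, -12, 12
Mean of differences = -0.5000
Numerator Σ(Δy_t−Δȳ)(Δy_{t+1}−Δȳ) = -330.2500
Denominator Σ(Δy_t−Δȳ)² = 503.5000
r_1(Δy) = -330.2500 / 503.5000 = -0.656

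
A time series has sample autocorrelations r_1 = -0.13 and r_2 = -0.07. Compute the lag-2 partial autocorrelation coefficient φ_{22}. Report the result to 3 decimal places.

φ_{22} = (r_2 − r_1²) / (1 − r_1²)
r_1² = (-0.13)² = 0.0169
Numerator = -0.07 − 0.0169 = -0.0869; denominator = 1 − 0.0169 = 0.9831
φ_{22} = -0.0869 / 0.9831 = -0.088

-0.088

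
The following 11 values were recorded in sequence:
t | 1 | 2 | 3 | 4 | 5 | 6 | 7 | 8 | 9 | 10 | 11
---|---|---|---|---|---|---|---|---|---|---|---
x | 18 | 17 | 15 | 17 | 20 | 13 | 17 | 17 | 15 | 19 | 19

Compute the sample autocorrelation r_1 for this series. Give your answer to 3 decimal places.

-0.286

Mean x̄ = (18 + 17 + 15 + 17 + 20 + 13 + 17 + 17 + 15 + 19 + 19)/11 = 17.0000
Numerator Σ_{t=1}^{10}(x_t−x̄)(x_{t+1}−x̄) = -12.0000
Denominator Σ(x_t−x̄)² = 42.0000
r_1 = -12.0000 / 42.0000 = -0.286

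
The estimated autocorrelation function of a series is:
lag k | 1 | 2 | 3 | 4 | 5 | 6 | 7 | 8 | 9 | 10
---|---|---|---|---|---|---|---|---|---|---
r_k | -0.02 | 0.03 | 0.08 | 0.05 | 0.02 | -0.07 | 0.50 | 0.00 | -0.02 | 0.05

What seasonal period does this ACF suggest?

The largest autocorrelation is r_7 = 0.50; the remaining lags stay at or below 0.08.
The dominant spike at lag 7 indicates a seasonal period of 7.

7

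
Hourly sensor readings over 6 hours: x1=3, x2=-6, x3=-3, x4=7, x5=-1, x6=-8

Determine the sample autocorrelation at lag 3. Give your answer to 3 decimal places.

Mean x̄ = (3 − 6 − 3 + 7 − 1 − 8)/6 = -1.3333
Deviations from mean: 4.3333, -4.6667, -1.6667, 8.3333, 0.3333, -6.6667
Σ(x_t−x̄)(x_{t+3}−x̄) = (36.1111) + (-1.5556) + (11.1111) = 45.6667
Denominator Σ(x_t−x̄)² = 157.3333
r_3 = 45.6667 / 157.3333 = 0.290

0.290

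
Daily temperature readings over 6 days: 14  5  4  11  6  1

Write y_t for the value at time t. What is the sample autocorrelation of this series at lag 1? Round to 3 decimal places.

Mean ȳ = (14 + 5 + 4 + 11 + 6 + 1)/6 = 6.8333
Numerator Σ_{t=1}^{5}(y_t−ȳ)(y_{t+1}−ȳ) = -18.3611
Denominator Σ(y_t−ȳ)² = 114.8333
r_1 = -18.3611 / 114.8333 = -0.160

-0.160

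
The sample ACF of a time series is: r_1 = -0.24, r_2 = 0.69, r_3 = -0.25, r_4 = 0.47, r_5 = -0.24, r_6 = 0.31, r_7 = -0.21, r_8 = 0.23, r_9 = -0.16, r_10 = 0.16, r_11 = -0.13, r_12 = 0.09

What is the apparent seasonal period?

2

The largest autocorrelation is r_2 = 0.69, with weaker echoes at lags 4 (0.47), 6 (0.31), 8 (0.23) and 10 (0.16); the remaining lags stay at or below 0.09.
The dominant spike at lag 2 indicates a seasonal period of 2.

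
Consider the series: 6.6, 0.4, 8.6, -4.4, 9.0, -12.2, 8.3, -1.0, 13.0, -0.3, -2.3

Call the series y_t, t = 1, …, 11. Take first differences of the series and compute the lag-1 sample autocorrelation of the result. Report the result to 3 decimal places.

First differences Δy: -6.2, 8.2, -13.0, 13.4, -21.2, 20.5, -9.3, 14.0, -13.3, -2.0
Mean of differences = -0.8900
Numerator Σ(Δy_t−Δȳ)(Δy_{t+1}−Δȳ) = -1532.1851
Denominator Σ(Δy_t−Δȳ)² = 1779.3890
r_1(Δy) = -1532.1851 / 1779.3890 = -0.861

-0.861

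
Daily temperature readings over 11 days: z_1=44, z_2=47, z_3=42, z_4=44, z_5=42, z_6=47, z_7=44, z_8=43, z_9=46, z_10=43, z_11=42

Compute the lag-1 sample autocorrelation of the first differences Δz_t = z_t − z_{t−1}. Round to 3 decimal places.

-0.636

First differences Δz: 3, -5, 2, -2, 5, -3, -1, 3, -3, -1
Mean of differences = -0.2000
Numerator Σ(Δz_t−Δz̄)(Δz_{t+1}−Δz̄) = -60.8400
Denominator Σ(Δz_t−Δz̄)² = 95.6000
r_1(Δz) = -60.8400 / 95.6000 = -0.636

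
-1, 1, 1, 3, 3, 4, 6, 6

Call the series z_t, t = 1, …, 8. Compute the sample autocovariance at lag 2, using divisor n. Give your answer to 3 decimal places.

1.355

Mean z̄ = (-1 + 1 + 1 + 3 + 3 + 4 + 6 + 6)/8 = 2.8750
Σ_{t=1}^{6}(z_t−z̄)(z_{t+2}−z̄) = 10.8438
γ_2 = 10.8438 / 8 = 1.355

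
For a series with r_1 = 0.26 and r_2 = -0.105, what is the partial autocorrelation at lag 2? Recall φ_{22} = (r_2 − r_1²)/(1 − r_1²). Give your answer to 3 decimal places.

φ_{22} = (r_2 − r_1²) / (1 − r_1²)
r_1² = (0.26)² = 0.0676
Numerator = -0.105 − 0.0676 = -0.1726; denominator = 1 − 0.0676 = 0.9324
φ_{22} = -0.1726 / 0.9324 = -0.185

-0.185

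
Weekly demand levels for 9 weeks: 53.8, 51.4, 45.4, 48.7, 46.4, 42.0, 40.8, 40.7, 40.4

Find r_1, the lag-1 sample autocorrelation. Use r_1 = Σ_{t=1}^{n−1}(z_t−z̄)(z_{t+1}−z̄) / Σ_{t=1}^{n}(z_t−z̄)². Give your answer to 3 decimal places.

Mean z̄ = (53.8 + 51.4 + 45.4 + 48.7 + 46.4 + 42.0 + 40.8 + 40.7 + 40.4)/9 = 45.5111
Numerator Σ_{t=1}^{8}(z_t−z̄)(z_{t+1}−z̄) = 111.3143
Denominator Σ(z_t−z̄)² = 198.1489
r_1 = 111.3143 / 198.1489 = 0.562

0.562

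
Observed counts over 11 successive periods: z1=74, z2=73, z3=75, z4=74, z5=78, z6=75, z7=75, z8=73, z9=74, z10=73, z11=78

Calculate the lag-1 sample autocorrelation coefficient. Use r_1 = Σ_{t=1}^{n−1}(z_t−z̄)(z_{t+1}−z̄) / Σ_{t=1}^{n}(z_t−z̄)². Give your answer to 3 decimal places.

-0.138

Mean z̄ = (74 + 73 + 75 + 74 + 78 + 75 + 75 + 73 + 74 + 73 + 78)/11 = 74.7273
Numerator Σ_{t=1}^{10}(z_t−z̄)(z_{t+1}−z̄) = -4.4380
Denominator Σ(z_t−z̄)² = 32.1818
r_1 = -4.4380 / 32.1818 = -0.138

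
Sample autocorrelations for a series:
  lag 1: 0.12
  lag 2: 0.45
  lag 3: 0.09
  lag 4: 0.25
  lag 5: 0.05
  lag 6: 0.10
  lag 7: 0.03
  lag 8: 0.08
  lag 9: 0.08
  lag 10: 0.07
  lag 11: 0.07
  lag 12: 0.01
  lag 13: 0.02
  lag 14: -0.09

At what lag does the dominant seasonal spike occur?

2

The largest autocorrelation is r_2 = 0.45, with a weaker echo at lag 4 (0.25); the remaining lags stay at or below 0.12.
The dominant spike at lag 2 indicates a seasonal period of 2.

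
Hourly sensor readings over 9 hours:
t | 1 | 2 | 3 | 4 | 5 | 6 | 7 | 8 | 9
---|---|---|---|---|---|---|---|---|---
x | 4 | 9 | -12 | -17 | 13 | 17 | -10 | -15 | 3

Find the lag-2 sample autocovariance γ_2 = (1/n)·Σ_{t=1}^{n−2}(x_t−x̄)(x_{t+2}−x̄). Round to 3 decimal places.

-118.953

Mean x̄ = (4 + 9 − 12 − 17 + 13 + 17 − 10 − 15 + 3)/9 = -0.8889
Σ_{t=1}^{7}(x_t−x̄)(x_{t+2}−x̄) = -1070.5802
γ_2 = -1070.5802 / 9 = -118.953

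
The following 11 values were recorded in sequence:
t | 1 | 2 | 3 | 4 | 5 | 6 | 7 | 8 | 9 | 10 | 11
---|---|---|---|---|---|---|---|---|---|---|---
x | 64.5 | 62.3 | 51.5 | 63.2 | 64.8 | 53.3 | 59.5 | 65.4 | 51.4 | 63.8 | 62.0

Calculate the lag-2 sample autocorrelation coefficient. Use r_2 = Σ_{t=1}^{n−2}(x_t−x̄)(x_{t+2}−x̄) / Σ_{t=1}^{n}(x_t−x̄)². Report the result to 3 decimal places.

-0.412

Mean x̄ = (64.5 + 62.3 + 51.5 + 63.2 + 64.8 + 53.3 + 59.5 + 65.4 + 51.4 + 63.8 + 62.0)/11 = 60.1545
Numerator Σ_{t=1}^{9}(x_t−x̄)(x_{t+2}−x̄) = -122.4532
Denominator Σ(x_t−x̄)² = 297.5073
r_2 = -122.4532 / 297.5073 = -0.412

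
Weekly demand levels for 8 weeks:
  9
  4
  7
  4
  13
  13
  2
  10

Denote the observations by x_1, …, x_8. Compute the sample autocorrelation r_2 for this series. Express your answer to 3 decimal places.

Mean x̄ = (9 + 4 + 7 + 4 + 13 + 13 + 2 + 10)/8 = 7.7500
Deviations from mean: 1.2500, -3.7500, -0.7500, -3.7500, 5.2500, 5.2500, -5.7500, 2.2500
Σ(x_t−x̄)(x_{t+2}−x̄) = (-0.9375) + (14.0625) + (-3.9375) + (-19.6875) + (-30.1875) + (11.8125) = -28.8750
Denominator Σ(x_t−x̄)² = 123.5000
r_2 = -28.8750 / 123.5000 = -0.234

-0.234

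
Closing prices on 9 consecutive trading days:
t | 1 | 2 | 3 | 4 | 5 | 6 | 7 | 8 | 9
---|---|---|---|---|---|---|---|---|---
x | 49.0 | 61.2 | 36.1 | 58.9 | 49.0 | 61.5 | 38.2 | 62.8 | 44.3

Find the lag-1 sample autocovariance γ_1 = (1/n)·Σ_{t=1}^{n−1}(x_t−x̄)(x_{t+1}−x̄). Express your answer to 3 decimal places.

Mean x̄ = (49.0 + 61.2 + 36.1 + 58.9 + 49.0 + 61.5 + 38.2 + 62.8 + 44.3)/9 = 51.2222
Σ_{t=1}^{8}(x_t−x̄)(x_{t+1}−x̄) = -693.8172
γ_1 = -693.8172 / 9 = -77.091

-77.091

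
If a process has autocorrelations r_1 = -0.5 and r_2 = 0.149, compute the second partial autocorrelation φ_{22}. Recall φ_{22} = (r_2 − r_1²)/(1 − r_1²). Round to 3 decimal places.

-0.135

φ_{22} = (r_2 − r_1²) / (1 − r_1²)
r_1² = (-0.5)² = 0.25
Numerator = 0.149 − 0.2500 = -0.1010; denominator = 1 − 0.2500 = 0.7500
φ_{22} = -0.1010 / 0.7500 = -0.135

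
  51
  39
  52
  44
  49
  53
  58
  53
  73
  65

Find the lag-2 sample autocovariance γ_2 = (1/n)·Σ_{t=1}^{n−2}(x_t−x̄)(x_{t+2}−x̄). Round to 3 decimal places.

21.732

Mean x̄ = (51 + 39 + 52 + 44 + 49 + 53 + 58 + 53 + 73 + 65)/10 = 53.7000
Σ_{t=1}^{8}(x_t−x̄)(x_{t+2}−x̄) = 217.3200
γ_2 = 217.3200 / 10 = 21.732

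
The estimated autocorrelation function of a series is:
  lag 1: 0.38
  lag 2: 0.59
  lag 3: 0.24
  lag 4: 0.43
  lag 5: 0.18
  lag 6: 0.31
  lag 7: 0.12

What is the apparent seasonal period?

2

The largest autocorrelation is r_2 = 0.59, with a weaker echo at lag 4 (0.43); the remaining lags stay at or below 0.38.
The dominant spike at lag 2 indicates a seasonal period of 2.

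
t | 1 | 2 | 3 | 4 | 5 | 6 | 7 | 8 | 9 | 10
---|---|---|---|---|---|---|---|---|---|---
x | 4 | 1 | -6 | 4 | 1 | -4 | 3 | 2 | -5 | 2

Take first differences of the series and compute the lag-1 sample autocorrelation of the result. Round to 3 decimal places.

-0.440

First differences Δx: -3, -7, 10, -3, -5, 7, -1, -7, 7
Mean of differences = -0.2222
Numerator Σ(Δx_t−Δx̄)(Δx_{t+1}−Δx̄) = -149.3827
Denominator Σ(Δx_t−Δx̄)² = 339.5556
r_1(Δx) = -149.3827 / 339.5556 = -0.440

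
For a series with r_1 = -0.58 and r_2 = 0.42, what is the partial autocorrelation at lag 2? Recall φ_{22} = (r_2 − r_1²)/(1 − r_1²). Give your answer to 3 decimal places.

0.126

φ_{22} = (r_2 − r_1²) / (1 − r_1²)
r_1² = (-0.58)² = 0.3364
Numerator = 0.42 − 0.3364 = 0.0836; denominator = 1 − 0.3364 = 0.6636
φ_{22} = 0.0836 / 0.6636 = 0.126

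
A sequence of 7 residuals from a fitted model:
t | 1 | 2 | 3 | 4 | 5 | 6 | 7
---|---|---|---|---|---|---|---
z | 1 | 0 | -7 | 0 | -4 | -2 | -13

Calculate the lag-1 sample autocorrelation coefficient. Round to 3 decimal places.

Mean z̄ = (1 + 0 − 7 + 0 − 4 − 2 − 13)/7 = -3.5714
Deviations from mean: 4.5714, 3.5714, -3.4286, 3.5714, -0.4286, 1.5714, -9.4286
Σ(z_t−z̄)(z_{t+1}−z̄) = (16.3265) + (-12.2449) + (-12.2449) + (-1.5306) + (-0.6735) + (-14.8163) = -25.1837
Denominator Σ(z_t−z̄)² = 149.7143
r_1 = -25.1837 / 149.7143 = -0.168

-0.168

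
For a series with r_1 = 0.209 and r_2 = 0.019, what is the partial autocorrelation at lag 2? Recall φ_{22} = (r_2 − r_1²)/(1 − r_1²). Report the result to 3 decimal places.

-0.026

φ_{22} = (r_2 − r_1²) / (1 − r_1²)
r_1² = (0.209)² = 0.043681
Numerator = 0.019 − 0.0437 = -0.0247; denominator = 1 − 0.0437 = 0.9563
φ_{22} = -0.0247 / 0.9563 = -0.026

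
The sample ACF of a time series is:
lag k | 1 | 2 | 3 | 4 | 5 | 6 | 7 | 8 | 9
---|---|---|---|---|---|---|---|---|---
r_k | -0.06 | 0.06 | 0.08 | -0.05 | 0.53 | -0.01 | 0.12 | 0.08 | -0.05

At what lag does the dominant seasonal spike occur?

5

The largest autocorrelation is r_5 = 0.53; the remaining lags stay at or below 0.12.
The dominant spike at lag 5 indicates a seasonal period of 5.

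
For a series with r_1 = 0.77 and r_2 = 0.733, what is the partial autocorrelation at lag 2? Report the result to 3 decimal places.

φ_{22} = (r_2 − r_1²) / (1 − r_1²)
r_1² = (0.77)² = 0.5929
Numerator = 0.733 − 0.5929 = 0.1401; denominator = 1 − 0.5929 = 0.4071
φ_{22} = 0.1401 / 0.4071 = 0.344

0.344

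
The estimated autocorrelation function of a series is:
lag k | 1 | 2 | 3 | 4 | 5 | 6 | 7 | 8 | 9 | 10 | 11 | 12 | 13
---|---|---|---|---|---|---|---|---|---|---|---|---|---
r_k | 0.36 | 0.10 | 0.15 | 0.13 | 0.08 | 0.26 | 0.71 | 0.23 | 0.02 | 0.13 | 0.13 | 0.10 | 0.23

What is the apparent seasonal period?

7

The largest autocorrelation is r_7 = 0.71; the remaining lags stay at or below 0.36. The elevated value at lag 1 (0.36), dropping to 0.10 at lag 2, reflects decaying short-term dependence rather than seasonality.
The dominant spike at lag 7 indicates a seasonal period of 7.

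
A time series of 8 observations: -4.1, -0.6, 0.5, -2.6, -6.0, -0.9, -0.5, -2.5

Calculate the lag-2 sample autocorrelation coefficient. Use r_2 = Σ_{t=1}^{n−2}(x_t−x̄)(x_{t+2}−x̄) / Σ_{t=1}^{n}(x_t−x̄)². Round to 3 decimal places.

-0.717

Mean x̄ = (-4.1 − 0.6 + 0.5 − 2.6 − 6.0 − 0.9 − 0.5 − 2.5)/8 = -2.0875
Σ(x_t−x̄)(x_{t+2}−x̄) = (-5.2073) + (-0.7623) + (-10.1236) + (-0.6086) + (-6.2111) + (-0.4898) = -23.4028
Denominator Σ(x_t−x̄)² = 32.6288
r_2 = -23.4028 / 32.6288 = -0.717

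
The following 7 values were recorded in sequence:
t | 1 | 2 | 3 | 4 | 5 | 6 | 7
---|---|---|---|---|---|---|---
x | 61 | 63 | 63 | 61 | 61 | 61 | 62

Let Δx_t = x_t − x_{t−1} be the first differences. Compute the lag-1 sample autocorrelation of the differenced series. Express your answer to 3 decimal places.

First differences Δx: 2, 0, -2, 0, 0, 1
Mean of differences = 0.1667
Numerator Σ(Δx_t−Δx̄)(Δx_{t+1}−Δx̄) = 0.3056
Denominator Σ(Δx_t−Δx̄)² = 8.8333
r_1(Δx) = 0.3056 / 8.8333 = 0.035

0.035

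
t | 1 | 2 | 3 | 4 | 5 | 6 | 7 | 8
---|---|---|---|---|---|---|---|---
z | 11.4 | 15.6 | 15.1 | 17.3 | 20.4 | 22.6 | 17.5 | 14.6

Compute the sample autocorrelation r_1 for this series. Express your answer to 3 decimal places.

0.383

Mean z̄ = (11.4 + 15.6 + 15.1 + 17.3 + 20.4 + 22.6 + 17.5 + 14.6)/8 = 16.8125
Deviations from mean: -5.4125, -1.2125, -1.7125, 0.4875, 3.5875, 5.7875, 0.6875, -2.2125
Numerator Σ_{t=1}^{7}(z_t−z̄)(z_{t+1}−z̄) = 32.7736
Denominator Σ(z_t−z̄)² = 85.6688
r_1 = 32.7736 / 85.6688 = 0.383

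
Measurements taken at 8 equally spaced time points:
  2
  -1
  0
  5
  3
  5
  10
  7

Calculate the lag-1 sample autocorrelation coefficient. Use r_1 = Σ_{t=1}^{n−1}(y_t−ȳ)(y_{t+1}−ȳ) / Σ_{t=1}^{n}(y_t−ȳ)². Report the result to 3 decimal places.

0.514

Mean ȳ = (2 − 1 + 0 + 5 + 3 + 5 + 10 + 7)/8 = 3.8750
Σ(y_t−ȳ)(y_{t+1}−ȳ) = (9.1406) + (18.8906) + (-4.3594) + (-0.9844) + (-0.9844) + (6.8906) + (19.1406) = 47.7344
Denominator Σ(y_t−ȳ)² = 92.8750
r_1 = 47.7344 / 92.8750 = 0.514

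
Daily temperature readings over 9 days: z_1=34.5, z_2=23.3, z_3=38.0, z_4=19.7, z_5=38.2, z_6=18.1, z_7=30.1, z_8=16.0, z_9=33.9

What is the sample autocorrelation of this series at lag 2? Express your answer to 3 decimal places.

Mean z̄ = (34.5 + 23.3 + 38.0 + 19.7 + 38.2 + 18.1 + 30.1 + 16.0 + 33.9)/9 = 27.9778
Numerator Σ_{t=1}^{7}(z_t−z̄)(z_{t+2}−z̄) = 440.8801
Denominator Σ(z_t−z̄)² = 618.4956
r_2 = 440.8801 / 618.4956 = 0.713

0.713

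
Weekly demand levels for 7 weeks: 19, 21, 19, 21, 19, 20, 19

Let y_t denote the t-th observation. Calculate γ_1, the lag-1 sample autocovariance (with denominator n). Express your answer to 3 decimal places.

-0.583

Mean ȳ = (19 + 21 + 19 + 21 + 19 + 20 + 19)/7 = 19.7143
Deviations: -0.7143, 1.2857, -0.7143, 1.2857, -0.7143, 0.2857, -0.7143
Σ_{t=1}^{6}(y_t−ȳ)(y_{t+1}−ȳ) = -4.0816
γ_1 = -4.0816 / 7 = -0.583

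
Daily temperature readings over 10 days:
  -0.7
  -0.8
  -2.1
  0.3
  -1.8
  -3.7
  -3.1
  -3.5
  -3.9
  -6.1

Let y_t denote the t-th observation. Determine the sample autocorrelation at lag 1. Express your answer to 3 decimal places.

0.427

Mean ȳ = (-0.7 − 0.8 − 2.1 + 0.3 − 1.8 − 3.7 − 3.1 − 3.5 − 3.9 − 6.1)/10 = -2.5400
Numerator Σ_{t=1}^{9}(y_t−ȳ)(y_{t+1}−ȳ) = 13.7944
Denominator Σ(y_t−ȳ)² = 32.3240
r_1 = 13.7944 / 32.3240 = 0.427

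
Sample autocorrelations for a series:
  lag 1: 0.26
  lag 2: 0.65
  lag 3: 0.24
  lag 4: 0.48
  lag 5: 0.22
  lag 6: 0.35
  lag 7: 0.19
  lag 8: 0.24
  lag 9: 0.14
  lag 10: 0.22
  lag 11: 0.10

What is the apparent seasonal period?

The largest autocorrelation is r_2 = 0.65, with weaker echoes at lags 4 (0.48) and 6 (0.35); the remaining lags stay at or below 0.26.
The dominant spike at lag 2 indicates a seasonal period of 2.

2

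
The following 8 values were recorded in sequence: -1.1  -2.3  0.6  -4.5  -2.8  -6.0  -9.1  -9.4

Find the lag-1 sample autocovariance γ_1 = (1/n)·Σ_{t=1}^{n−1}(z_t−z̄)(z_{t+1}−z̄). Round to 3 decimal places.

Mean z̄ = (-1.1 − 2.3 + 0.6 − 4.5 − 2.8 − 6.0 − 9.1 − 9.4)/8 = -4.3250
Σ_{t=1}^{7}(z_t−z̄)(z_{t+1}−z̄) = 45.0519
γ_1 = 45.0519 / 8 = 5.631

5.631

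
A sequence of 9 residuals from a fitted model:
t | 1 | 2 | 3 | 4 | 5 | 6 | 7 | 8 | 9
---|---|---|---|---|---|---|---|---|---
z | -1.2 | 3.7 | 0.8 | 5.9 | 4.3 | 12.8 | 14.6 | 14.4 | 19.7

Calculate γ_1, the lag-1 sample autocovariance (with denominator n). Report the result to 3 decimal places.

24.908

Mean z̄ = (-1.2 + 3.7 + 0.8 + 5.9 + 4.3 + 12.8 + 14.6 + 14.4 + 19.7)/9 = 8.3333
Σ_{t=1}^{8}(z_t−z̄)(z_{t+1}−z̄) = 224.1722
γ_1 = 224.1722 / 9 = 24.908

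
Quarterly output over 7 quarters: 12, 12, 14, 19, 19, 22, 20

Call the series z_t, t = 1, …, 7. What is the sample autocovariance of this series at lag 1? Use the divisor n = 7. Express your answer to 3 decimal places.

9.017

Mean z̄ = (12 + 12 + 14 + 19 + 19 + 22 + 20)/7 = 16.8571
Deviations: -4.8571, -4.8571, -2.8571, 2.1429, 2.1429, 5.1429, 3.1429
Σ_{t=1}^{6}(z_t−z̄)(z_{t+1}−z̄) = 63.1224
γ_1 = 63.1224 / 7 = 9.017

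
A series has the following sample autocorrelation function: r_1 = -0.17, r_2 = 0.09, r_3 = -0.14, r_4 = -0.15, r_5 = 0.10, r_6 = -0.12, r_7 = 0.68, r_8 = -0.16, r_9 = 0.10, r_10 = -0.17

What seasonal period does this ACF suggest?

The largest autocorrelation is r_7 = 0.68; the remaining lags stay at or below 0.10.
The dominant spike at lag 7 indicates a seasonal period of 7.

7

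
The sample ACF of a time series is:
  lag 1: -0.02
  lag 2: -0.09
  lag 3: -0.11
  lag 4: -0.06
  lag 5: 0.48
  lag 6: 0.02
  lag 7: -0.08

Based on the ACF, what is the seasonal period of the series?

5

The largest autocorrelation is r_5 = 0.48; the remaining lags stay at or below 0.02.
The dominant spike at lag 5 indicates a seasonal period of 5.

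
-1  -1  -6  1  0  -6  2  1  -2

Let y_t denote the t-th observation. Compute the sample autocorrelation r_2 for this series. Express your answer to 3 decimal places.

Mean ȳ = (-1 − 1 − 6 + 1 + 0 − 6 + 2 + 1 − 2)/9 = -1.3333
Σ(y_t−ȳ)(y_{t+2}−ȳ) = (-1.5556) + (0.7778) + (-6.2222) + (-10.8889) + (4.4444) + (-10.8889) + (-2.2222) = -26.5556
Denominator Σ(y_t−ȳ)² = 68.0000
r_2 = -26.5556 / 68.0000 = -0.391

-0.391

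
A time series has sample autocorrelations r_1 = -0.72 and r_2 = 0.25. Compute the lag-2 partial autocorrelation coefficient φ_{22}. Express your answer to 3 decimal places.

φ_{22} = (r_2 − r_1²) / (1 − r_1²)
r_1² = (-0.72)² = 0.5184
Numerator = 0.25 − 0.5184 = -0.2684; denominator = 1 − 0.5184 = 0.4816
φ_{22} = -0.2684 / 0.4816 = -0.557

-0.557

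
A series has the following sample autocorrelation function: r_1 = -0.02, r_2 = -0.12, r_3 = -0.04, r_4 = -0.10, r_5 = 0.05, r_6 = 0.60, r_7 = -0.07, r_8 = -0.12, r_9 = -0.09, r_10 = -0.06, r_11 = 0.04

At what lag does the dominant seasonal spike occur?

The largest autocorrelation is r_6 = 0.60; the remaining lags stay at or below 0.05.
The dominant spike at lag 6 indicates a seasonal period of 6.

6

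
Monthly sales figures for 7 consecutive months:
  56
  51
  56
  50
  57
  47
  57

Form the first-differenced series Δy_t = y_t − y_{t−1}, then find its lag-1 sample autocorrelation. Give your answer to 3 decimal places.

-0.796

First differences Δy: -5, 5, -6, 7, -10, 10
Mean of differences = 0.1667
Numerator Σ(Δy_t−Δȳ)(Δy_{t+1}−Δȳ) = -266.3611
Denominator Σ(Δy_t−Δȳ)² = 334.8333
r_1(Δy) = -266.3611 / 334.8333 = -0.796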